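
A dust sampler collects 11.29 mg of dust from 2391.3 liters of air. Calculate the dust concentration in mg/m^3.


Convert liters to m^3: 1 m^3 = 1000 L
Concentration = mass / volume * 1000
= 11.29 / 2391.3 * 1000
= 0.004721281311 * 1000
= 4.7213 mg/m^3

4.7213 mg/m^3


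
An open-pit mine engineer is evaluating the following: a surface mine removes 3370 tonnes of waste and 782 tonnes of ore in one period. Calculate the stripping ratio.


Stripping ratio = waste tonnage / ore tonnage
= 3370 / 782
= 4.3095

4.3095


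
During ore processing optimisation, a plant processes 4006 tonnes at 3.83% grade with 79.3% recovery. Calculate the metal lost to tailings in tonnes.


31.76 tonnes

Total metal in feed:
= 4006 * 3.83 / 100 = 153.4298 tonnes
Metal recovered:
= 153.4298 * 79.3 / 100 = 121.6698314 tonnes
Metal lost to tailings:
= 153.4298 - 121.6698314
= 31.76 tonnes


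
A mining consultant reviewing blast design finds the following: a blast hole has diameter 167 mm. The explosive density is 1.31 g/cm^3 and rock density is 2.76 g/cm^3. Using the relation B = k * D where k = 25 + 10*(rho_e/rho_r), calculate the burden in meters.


First, compute k:
rho_e / rho_r = 1.31 / 2.76 = 0.4746376812
k = 25 + 10 * 0.4746376812 = 29.74637681
Then, compute burden:
B = k * D / 1000 = 29.74637681 * 167 / 1000
= 4967.644928 / 1000
= 4.9676 m

4.9676 m


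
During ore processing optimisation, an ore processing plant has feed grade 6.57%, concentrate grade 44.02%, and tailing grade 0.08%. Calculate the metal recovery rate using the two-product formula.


98.9622%

Using the two-product formula:
R = 100 * c * (f - t) / (f * (c - t))
Numerator = 100 * 44.02 * (6.57 - 0.08)
= 100 * 44.02 * 6.49
= 28568.98
Denominator = 6.57 * (44.02 - 0.08)
= 6.57 * 43.94
= 288.6858
R = 28568.98 / 288.6858
= 98.9622%


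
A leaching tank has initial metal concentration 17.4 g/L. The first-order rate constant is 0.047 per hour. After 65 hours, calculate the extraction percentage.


Compute the exponent:
-k * t = -0.047 * 65 = -3.055
Remaining concentration:
C = 17.4 * exp(-3.055)
= 17.4 * 0.04712272077
= 0.8199353414 g/L
Extracted = 17.4 - 0.8199353414 = 16.58006466 g/L
Extraction % = 16.58006466 / 17.4 * 100
= 95.2877%

95.2877%


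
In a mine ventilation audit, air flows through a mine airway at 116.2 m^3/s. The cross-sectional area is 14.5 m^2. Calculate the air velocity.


8.0138 m/s

Velocity = flow rate / cross-sectional area
= 116.2 / 14.5
= 8.0138 m/s


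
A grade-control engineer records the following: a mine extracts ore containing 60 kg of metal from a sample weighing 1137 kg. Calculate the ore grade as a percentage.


5.277%

Ore grade = (metal mass / ore mass) * 100
= (60 / 1137) * 100
= 0.05277044855 * 100
= 5.277%


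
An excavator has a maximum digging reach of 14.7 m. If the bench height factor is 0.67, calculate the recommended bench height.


9.849 m

Bench height = reach * factor
= 14.7 * 0.67
= 9.849 m


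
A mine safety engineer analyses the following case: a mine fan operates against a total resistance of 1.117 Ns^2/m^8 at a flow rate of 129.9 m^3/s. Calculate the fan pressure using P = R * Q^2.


Compute Q^2:
Q^2 = 129.9^2 = 16874.01
Compute pressure:
P = R * Q^2 = 1.117 * 16874.01
= 18848.2692 Pa

18848.2692 Pa


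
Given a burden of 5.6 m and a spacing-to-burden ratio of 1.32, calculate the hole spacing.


Spacing = burden * ratio
= 5.6 * 1.32
= 7.392 m

7.392 m


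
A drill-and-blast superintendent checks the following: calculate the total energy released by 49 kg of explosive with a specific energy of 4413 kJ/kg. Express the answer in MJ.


216.237 MJ

Energy = mass * specific_energy / 1000
= 49 * 4413 / 1000
= 216237 / 1000
= 216.237 MJ


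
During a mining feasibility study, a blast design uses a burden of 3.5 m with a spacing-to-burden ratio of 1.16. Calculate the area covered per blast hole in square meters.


14.21 m^2

First, find the spacing:
Spacing = burden * ratio = 3.5 * 1.16
= 4.06 m
Then, calculate the area:
Area = burden * spacing = 3.5 * 4.06
= 14.21 m^2


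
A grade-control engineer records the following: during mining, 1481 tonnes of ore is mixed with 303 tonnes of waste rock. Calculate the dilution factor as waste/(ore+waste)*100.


16.9843%

Total material = ore + waste
= 1481 + 303 = 1784 tonnes
Dilution = waste / total * 100
= 303 / 1784 * 100
= 0.1698430493 * 100
= 16.9843%


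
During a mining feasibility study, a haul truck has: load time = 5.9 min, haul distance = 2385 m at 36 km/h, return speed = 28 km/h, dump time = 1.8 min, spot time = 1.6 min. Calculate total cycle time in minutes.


Convert haul speed to m/min: 36 * 1000/60 = 600 m/min
Haul time = 2385 / 600 = 3.975 min
Convert return speed to m/min: 28 * 1000/60 = 466.6666667 m/min
Return time = 2385 / 466.6666667 = 5.110714286 min
Total cycle time:
= 5.9 + 3.975 + 1.8 + 5.110714286 + 1.6
= 18.3857 min

18.3857 min


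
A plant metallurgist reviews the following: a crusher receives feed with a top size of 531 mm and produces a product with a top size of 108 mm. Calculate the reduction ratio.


4.9167

Reduction ratio = feed size / product size
= 531 / 108
= 4.9167


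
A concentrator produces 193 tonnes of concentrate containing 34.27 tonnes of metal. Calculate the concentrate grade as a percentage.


Grade = (metal in concentrate / concentrate mass) * 100
= (34.27 / 193) * 100
= 0.1775647668 * 100
= 17.7565%

17.7565%


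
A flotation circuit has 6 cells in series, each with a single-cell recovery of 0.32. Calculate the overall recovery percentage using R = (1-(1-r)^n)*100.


90.1133%

Complement of single-cell recovery:
1 - r = 1 - 0.32 = 0.68
Raise to power n:
(1 - r)^6 = 0.68^6 = 0.09886748262
Overall recovery:
R = (1 - 0.09886748262) * 100
= 90.1133%


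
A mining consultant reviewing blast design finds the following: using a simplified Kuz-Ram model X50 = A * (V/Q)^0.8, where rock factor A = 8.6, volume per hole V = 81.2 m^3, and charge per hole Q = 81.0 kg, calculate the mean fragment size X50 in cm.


8.617 cm

Compute V/Q:
V/Q = 81.2 / 81.0 = 1.002469136
Raise to the power 0.8:
(V/Q)^0.8 = 1.002469136^0.8 = 1.001974821
Multiply by A:
X50 = 8.6 * 1.001974821
= 8.617 cm


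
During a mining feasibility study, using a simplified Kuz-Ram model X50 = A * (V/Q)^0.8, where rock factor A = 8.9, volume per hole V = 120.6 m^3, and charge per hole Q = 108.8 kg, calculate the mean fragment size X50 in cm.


9.6642 cm

Compute V/Q:
V/Q = 120.6 / 108.8 = 1.108455882
Raise to the power 0.8:
(V/Q)^0.8 = 1.108455882^0.8 = 1.085862237
Multiply by A:
X50 = 8.9 * 1.085862237
= 9.6642 cm


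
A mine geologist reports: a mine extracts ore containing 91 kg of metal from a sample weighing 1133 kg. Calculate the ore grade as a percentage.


8.0318%

Ore grade = (metal mass / ore mass) * 100
= (91 / 1133) * 100
= 0.08031774051 * 100
= 8.0318%


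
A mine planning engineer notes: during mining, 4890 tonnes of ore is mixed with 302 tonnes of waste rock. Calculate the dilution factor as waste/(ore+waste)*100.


Total material = ore + waste
= 4890 + 302 = 5192 tonnes
Dilution = waste / total * 100
= 302 / 5192 * 100
= 0.05816640986 * 100
= 5.8166%

5.8166%


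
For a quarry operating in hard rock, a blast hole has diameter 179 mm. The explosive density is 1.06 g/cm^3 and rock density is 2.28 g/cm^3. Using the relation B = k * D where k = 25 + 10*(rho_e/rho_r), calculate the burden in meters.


First, compute k:
rho_e / rho_r = 1.06 / 2.28 = 0.4649122807
k = 25 + 10 * 0.4649122807 = 29.64912281
Then, compute burden:
B = k * D / 1000 = 29.64912281 * 179 / 1000
= 5307.192982 / 1000
= 5.3072 m

5.3072 m


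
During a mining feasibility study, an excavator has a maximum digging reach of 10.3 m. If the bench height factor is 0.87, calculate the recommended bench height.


8.961 m

Bench height = reach * factor
= 10.3 * 0.87
= 8.961 m


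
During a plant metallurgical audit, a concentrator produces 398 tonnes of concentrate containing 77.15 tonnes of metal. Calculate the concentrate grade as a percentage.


Grade = (metal in concentrate / concentrate mass) * 100
= (77.15 / 398) * 100
= 0.1938442211 * 100
= 19.3844%

19.3844%


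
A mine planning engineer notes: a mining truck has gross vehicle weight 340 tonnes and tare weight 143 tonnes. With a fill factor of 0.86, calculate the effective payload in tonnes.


Maximum payload = gross - tare
= 340 - 143 = 197 tonnes
Effective payload = max payload * fill factor
= 197 * 0.86
= 169.42 tonnes

169.42 tonnes


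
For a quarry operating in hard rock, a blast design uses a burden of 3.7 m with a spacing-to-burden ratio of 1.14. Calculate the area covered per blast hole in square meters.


First, find the spacing:
Spacing = burden * ratio = 3.7 * 1.14
= 4.218 m
Then, calculate the area:
Area = burden * spacing = 3.7 * 4.218
= 15.6066 m^2

15.6066 m^2


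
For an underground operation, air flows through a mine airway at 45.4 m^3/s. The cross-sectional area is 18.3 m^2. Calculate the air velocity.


Velocity = flow rate / cross-sectional area
= 45.4 / 18.3
= 2.4809 m/s

2.4809 m/s


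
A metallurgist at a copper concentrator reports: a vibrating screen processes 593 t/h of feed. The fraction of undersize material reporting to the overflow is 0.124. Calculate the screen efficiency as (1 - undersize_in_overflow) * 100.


Screen efficiency = (1 - fraction of undersize in overflow) * 100
= (1 - 0.124) * 100
= 0.876 * 100
= 87.6%

87.6%


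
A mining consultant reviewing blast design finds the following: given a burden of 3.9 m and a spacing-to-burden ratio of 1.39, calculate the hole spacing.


5.421 m

Spacing = burden * ratio
= 3.9 * 1.39
= 5.421 m


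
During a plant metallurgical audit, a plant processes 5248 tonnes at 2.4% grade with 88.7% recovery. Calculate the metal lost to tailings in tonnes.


14.2326 tonnes

Total metal in feed:
= 5248 * 2.4 / 100 = 125.952 tonnes
Metal recovered:
= 125.952 * 88.7 / 100 = 111.719424 tonnes
Metal lost to tailings:
= 125.952 - 111.719424
= 14.2326 tonnes


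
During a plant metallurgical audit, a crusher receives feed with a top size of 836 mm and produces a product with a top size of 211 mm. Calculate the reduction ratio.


Reduction ratio = feed size / product size
= 836 / 211
= 3.9621

3.9621


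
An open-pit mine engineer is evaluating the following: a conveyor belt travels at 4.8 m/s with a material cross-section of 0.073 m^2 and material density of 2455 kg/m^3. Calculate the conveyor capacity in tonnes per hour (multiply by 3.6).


3096.8352 t/h

Volumetric flow = speed * area
= 4.8 * 0.073 = 0.3504 m^3/s
Mass flow = volumetric * density
= 0.3504 * 2455 = 860.232 kg/s
Convert to t/h: multiply by 3.6
Capacity = 860.232 * 3.6
= 3096.8352 t/h


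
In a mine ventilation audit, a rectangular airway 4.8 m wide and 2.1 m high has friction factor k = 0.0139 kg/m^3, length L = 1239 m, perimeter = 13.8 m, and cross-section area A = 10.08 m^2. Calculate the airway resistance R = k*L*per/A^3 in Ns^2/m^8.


0.2321 Ns^2/m^8

Compute the numerator:
k * L * per = 0.0139 * 1239 * 13.8
= 237.66498
Compute the denominator:
A^3 = 10.08^3 = 1024.192512
Resistance:
R = 237.66498 / 1024.192512
= 0.2321 Ns^2/m^8


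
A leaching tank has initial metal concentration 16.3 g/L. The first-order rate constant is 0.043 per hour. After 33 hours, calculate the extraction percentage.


75.8044%

Compute the exponent:
-k * t = -0.043 * 33 = -1.419
Remaining concentration:
C = 16.3 * exp(-1.419)
= 16.3 * 0.2419558518
= 3.943880385 g/L
Extracted = 16.3 - 3.943880385 = 12.35611962 g/L
Extraction % = 12.35611962 / 16.3 * 100
= 75.8044%


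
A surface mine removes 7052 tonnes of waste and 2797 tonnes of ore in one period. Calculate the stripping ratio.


Stripping ratio = waste tonnage / ore tonnage
= 7052 / 2797
= 2.5213

2.5213


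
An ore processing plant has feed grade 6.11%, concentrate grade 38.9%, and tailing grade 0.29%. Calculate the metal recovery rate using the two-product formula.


Using the two-product formula:
R = 100 * c * (f - t) / (f * (c - t))
Numerator = 100 * 38.9 * (6.11 - 0.29)
= 100 * 38.9 * 5.82
= 22639.8
Denominator = 6.11 * (38.9 - 0.29)
= 6.11 * 38.61
= 235.9071
R = 22639.8 / 235.9071
= 95.9691%

95.9691%


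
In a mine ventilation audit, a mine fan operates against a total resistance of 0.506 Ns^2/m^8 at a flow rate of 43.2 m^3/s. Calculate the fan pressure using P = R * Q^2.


944.3174 Pa

Compute Q^2:
Q^2 = 43.2^2 = 1866.24
Compute pressure:
P = R * Q^2 = 0.506 * 1866.24
= 944.3174 Pa


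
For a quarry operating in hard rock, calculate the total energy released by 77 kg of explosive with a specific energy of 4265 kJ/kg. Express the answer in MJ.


328.405 MJ

Energy = mass * specific_energy / 1000
= 77 * 4265 / 1000
= 328405 / 1000
= 328.405 MJ


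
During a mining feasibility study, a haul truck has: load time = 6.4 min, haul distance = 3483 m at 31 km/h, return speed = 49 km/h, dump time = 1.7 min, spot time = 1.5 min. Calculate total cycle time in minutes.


Convert haul speed to m/min: 31 * 1000/60 = 516.6666667 m/min
Haul time = 3483 / 516.6666667 = 6.741290323 min
Convert return speed to m/min: 49 * 1000/60 = 816.6666667 m/min
Return time = 3483 / 816.6666667 = 4.264897959 min
Total cycle time:
= 6.4 + 6.741290323 + 1.7 + 4.264897959 + 1.5
= 20.6062 min

20.6062 min


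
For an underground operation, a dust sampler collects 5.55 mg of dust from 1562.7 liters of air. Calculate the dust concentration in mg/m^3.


Convert liters to m^3: 1 m^3 = 1000 L
Concentration = mass / volume * 1000
= 5.55 / 1562.7 * 1000
= 0.003551545402 * 1000
= 3.5515 mg/m^3

3.5515 mg/m^3


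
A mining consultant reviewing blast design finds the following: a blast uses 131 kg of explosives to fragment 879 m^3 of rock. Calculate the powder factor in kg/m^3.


Powder factor = explosive mass / rock volume
= 131 / 879
= 0.149 kg/m^3

0.149 kg/m^3


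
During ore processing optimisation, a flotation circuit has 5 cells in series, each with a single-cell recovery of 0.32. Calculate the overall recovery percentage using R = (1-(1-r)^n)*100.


Complement of single-cell recovery:
1 - r = 1 - 0.32 = 0.68
Raise to power n:
(1 - r)^5 = 0.68^5 = 0.1453933568
Overall recovery:
R = (1 - 0.1453933568) * 100
= 85.4607%

85.4607%


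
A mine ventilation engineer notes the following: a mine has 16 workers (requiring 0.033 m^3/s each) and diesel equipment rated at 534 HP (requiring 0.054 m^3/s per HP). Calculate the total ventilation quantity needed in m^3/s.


29.364 m^3/s

Airflow for workers:
Q_people = 16 * 0.033 = 0.528 m^3/s
Airflow for diesel equipment:
Q_diesel = 534 * 0.054 = 28.836 m^3/s
Total ventilation:
Q_total = 0.528 + 28.836
= 29.364 m^3/s


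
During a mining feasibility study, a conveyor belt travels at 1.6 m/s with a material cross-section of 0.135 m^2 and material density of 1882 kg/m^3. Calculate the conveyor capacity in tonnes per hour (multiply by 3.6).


1463.4432 t/h

Volumetric flow = speed * area
= 1.6 * 0.135 = 0.216 m^3/s
Mass flow = volumetric * density
= 0.216 * 1882 = 406.512 kg/s
Convert to t/h: multiply by 3.6
Capacity = 406.512 * 3.6
= 1463.4432 t/h


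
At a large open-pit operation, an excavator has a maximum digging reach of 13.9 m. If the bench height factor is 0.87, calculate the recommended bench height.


12.093 m

Bench height = reach * factor
= 13.9 * 0.87
= 12.093 m


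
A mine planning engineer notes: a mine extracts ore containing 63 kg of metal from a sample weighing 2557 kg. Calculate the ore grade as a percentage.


2.4638%

Ore grade = (metal mass / ore mass) * 100
= (63 / 2557) * 100
= 0.02463824795 * 100
= 2.4638%


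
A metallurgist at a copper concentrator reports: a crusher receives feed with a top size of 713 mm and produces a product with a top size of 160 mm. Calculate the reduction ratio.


Reduction ratio = feed size / product size
= 713 / 160
= 4.4563

4.4563


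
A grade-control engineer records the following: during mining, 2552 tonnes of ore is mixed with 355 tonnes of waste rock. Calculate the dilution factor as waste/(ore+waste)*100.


Total material = ore + waste
= 2552 + 355 = 2907 tonnes
Dilution = waste / total * 100
= 355 / 2907 * 100
= 0.122119023 * 100
= 12.2119%

12.2119%


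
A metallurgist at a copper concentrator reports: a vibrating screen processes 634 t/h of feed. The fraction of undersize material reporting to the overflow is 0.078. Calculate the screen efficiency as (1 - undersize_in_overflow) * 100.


92.2%

Screen efficiency = (1 - fraction of undersize in overflow) * 100
= (1 - 0.078) * 100
= 0.922 * 100
= 92.2%


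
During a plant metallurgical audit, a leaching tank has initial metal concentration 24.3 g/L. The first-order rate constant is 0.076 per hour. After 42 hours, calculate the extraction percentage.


95.891%

Compute the exponent:
-k * t = -0.076 * 42 = -3.192
Remaining concentration:
C = 24.3 * exp(-3.192)
= 24.3 * 0.04108960949
= 0.9984775105 g/L
Extracted = 24.3 - 0.9984775105 = 23.30152249 g/L
Extraction % = 23.30152249 / 24.3 * 100
= 95.891%


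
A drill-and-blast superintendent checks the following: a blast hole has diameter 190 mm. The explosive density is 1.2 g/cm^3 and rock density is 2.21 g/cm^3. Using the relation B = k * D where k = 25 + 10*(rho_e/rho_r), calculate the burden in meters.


5.7817 m

First, compute k:
rho_e / rho_r = 1.2 / 2.21 = 0.5429864253
k = 25 + 10 * 0.5429864253 = 30.42986425
Then, compute burden:
B = k * D / 1000 = 30.42986425 * 190 / 1000
= 5781.674208 / 1000
= 5.7817 m


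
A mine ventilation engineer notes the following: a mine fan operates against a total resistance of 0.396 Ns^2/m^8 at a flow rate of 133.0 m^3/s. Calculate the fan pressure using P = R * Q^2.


7004.844 Pa

Compute Q^2:
Q^2 = 133.0^2 = 17689.0
Compute pressure:
P = R * Q^2 = 0.396 * 17689.0
= 7004.844 Pa


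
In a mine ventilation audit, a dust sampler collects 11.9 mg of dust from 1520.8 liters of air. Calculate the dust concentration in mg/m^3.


Convert liters to m^3: 1 m^3 = 1000 L
Concentration = mass / volume * 1000
= 11.9 / 1520.8 * 1000
= 0.007824829037 * 1000
= 7.8248 mg/m^3

7.8248 mg/m^3


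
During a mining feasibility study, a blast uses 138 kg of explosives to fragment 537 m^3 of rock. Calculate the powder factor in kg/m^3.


Powder factor = explosive mass / rock volume
= 138 / 537
= 0.257 kg/m^3

0.257 kg/m^3


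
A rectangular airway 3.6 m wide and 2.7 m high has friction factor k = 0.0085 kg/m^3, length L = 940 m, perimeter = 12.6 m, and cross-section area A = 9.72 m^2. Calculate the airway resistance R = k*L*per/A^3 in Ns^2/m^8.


Compute the numerator:
k * L * per = 0.0085 * 940 * 12.6
= 100.674
Compute the denominator:
A^3 = 9.72^3 = 918.330048
Resistance:
R = 100.674 / 918.330048
= 0.1096 Ns^2/m^8

0.1096 Ns^2/m^8


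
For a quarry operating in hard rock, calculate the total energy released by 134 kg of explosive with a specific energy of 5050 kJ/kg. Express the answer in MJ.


676.7 MJ

Energy = mass * specific_energy / 1000
= 134 * 5050 / 1000
= 676700 / 1000
= 676.7 MJ


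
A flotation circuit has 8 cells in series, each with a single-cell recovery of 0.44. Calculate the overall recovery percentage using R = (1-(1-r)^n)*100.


Complement of single-cell recovery:
1 - r = 1 - 0.44 = 0.56
Raise to power n:
(1 - r)^8 = 0.56^8 = 0.009671731157
Overall recovery:
R = (1 - 0.009671731157) * 100
= 99.0328%

99.0328%


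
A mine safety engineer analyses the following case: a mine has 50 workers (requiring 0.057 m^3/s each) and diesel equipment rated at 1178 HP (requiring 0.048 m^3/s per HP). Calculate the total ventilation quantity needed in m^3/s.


Airflow for workers:
Q_people = 50 * 0.057 = 2.85 m^3/s
Airflow for diesel equipment:
Q_diesel = 1178 * 0.048 = 56.544 m^3/s
Total ventilation:
Q_total = 2.85 + 56.544
= 59.394 m^3/s

59.394 m^3/s


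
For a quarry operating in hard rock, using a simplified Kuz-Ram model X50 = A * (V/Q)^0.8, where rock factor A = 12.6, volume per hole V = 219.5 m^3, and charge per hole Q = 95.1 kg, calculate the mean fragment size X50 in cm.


24.6022 cm

Compute V/Q:
V/Q = 219.5 / 95.1 = 2.30809674
Raise to the power 0.8:
(V/Q)^0.8 = 2.30809674^0.8 = 1.952554686
Multiply by A:
X50 = 12.6 * 1.952554686
= 24.6022 cm


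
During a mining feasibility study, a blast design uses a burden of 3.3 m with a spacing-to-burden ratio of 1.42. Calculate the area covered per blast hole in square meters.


15.4638 m^2

First, find the spacing:
Spacing = burden * ratio = 3.3 * 1.42
= 4.686 m
Then, calculate the area:
Area = burden * spacing = 3.3 * 4.686
= 15.4638 m^2


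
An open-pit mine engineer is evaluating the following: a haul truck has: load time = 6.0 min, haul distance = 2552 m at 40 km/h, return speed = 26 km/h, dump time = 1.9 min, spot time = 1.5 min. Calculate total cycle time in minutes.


19.1172 min

Convert haul speed to m/min: 40 * 1000/60 = 666.6666667 m/min
Haul time = 2552 / 666.6666667 = 3.828 min
Convert return speed to m/min: 26 * 1000/60 = 433.3333333 m/min
Return time = 2552 / 433.3333333 = 5.889230769 min
Total cycle time:
= 6.0 + 3.828 + 1.9 + 5.889230769 + 1.5
= 19.1172 min


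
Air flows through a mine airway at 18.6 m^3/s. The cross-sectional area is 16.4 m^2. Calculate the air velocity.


1.1341 m/s

Velocity = flow rate / cross-sectional area
= 18.6 / 16.4
= 1.1341 m/s


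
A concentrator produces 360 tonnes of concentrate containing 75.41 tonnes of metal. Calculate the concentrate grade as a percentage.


Grade = (metal in concentrate / concentrate mass) * 100
= (75.41 / 360) * 100
= 0.2094722222 * 100
= 20.9472%

20.9472%


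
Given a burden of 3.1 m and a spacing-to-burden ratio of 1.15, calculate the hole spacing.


3.565 m

Spacing = burden * ratio
= 3.1 * 1.15
= 3.565 m


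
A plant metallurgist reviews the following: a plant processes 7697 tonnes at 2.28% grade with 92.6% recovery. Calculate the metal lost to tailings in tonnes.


Total metal in feed:
= 7697 * 2.28 / 100 = 175.4916 tonnes
Metal recovered:
= 175.4916 * 92.6 / 100 = 162.5052216 tonnes
Metal lost to tailings:
= 175.4916 - 162.5052216
= 12.9864 tonnes

12.9864 tonnes


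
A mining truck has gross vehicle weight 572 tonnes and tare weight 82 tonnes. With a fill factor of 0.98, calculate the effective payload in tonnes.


Maximum payload = gross - tare
= 572 - 82 = 490 tonnes
Effective payload = max payload * fill factor
= 490 * 0.98
= 480.2 tonnes

480.2 tonnes


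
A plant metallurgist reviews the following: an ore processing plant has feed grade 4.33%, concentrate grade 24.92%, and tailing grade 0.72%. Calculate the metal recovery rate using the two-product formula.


85.8523%

Using the two-product formula:
R = 100 * c * (f - t) / (f * (c - t))
Numerator = 100 * 24.92 * (4.33 - 0.72)
= 100 * 24.92 * 3.61
= 8996.12
Denominator = 4.33 * (24.92 - 0.72)
= 4.33 * 24.2
= 104.786
R = 8996.12 / 104.786
= 85.8523%


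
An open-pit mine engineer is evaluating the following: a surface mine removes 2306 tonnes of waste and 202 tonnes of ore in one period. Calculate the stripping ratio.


Stripping ratio = waste tonnage / ore tonnage
= 2306 / 202
= 11.4158

11.4158


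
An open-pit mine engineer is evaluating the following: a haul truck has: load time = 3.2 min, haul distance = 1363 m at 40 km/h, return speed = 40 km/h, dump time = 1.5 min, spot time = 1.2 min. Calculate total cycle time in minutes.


9.989 min

Convert haul speed to m/min: 40 * 1000/60 = 666.6666667 m/min
Haul time = 1363 / 666.6666667 = 2.0445 min
Convert return speed to m/min: 40 * 1000/60 = 666.6666667 m/min
Return time = 1363 / 666.6666667 = 2.0445 min
Total cycle time:
= 3.2 + 2.0445 + 1.5 + 2.0445 + 1.2
= 9.989 min


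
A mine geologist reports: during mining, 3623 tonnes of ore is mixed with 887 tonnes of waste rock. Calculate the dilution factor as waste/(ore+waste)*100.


19.6674%

Total material = ore + waste
= 3623 + 887 = 4510 tonnes
Dilution = waste / total * 100
= 887 / 4510 * 100
= 0.1966740576 * 100
= 19.6674%


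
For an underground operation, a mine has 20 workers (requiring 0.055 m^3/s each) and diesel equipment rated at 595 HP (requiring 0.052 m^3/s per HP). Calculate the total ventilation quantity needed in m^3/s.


32.04 m^3/s

Airflow for workers:
Q_people = 20 * 0.055 = 1.1 m^3/s
Airflow for diesel equipment:
Q_diesel = 595 * 0.052 = 30.94 m^3/s
Total ventilation:
Q_total = 1.1 + 30.94
= 32.04 m^3/s


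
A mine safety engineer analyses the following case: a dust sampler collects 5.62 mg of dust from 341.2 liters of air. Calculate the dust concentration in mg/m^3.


16.4713 mg/m^3

Convert liters to m^3: 1 m^3 = 1000 L
Concentration = mass / volume * 1000
= 5.62 / 341.2 * 1000
= 0.01647127784 * 1000
= 16.4713 mg/m^3


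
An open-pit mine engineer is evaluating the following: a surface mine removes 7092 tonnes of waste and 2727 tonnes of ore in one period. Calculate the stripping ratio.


2.6007

Stripping ratio = waste tonnage / ore tonnage
= 7092 / 2727
= 2.6007


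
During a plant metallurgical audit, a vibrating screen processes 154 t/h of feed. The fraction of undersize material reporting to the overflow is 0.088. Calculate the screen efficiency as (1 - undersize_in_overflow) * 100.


Screen efficiency = (1 - fraction of undersize in overflow) * 100
= (1 - 0.088) * 100
= 0.912 * 100
= 91.2%

91.2%


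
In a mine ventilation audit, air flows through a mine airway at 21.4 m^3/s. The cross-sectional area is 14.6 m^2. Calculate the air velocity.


Velocity = flow rate / cross-sectional area
= 21.4 / 14.6
= 1.4658 m/s

1.4658 m/s


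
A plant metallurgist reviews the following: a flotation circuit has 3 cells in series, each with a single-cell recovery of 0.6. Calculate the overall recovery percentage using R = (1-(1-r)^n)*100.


93.6%

Complement of single-cell recovery:
1 - r = 1 - 0.6 = 0.4
Raise to power n:
(1 - r)^3 = 0.4^3 = 0.064
Overall recovery:
R = (1 - 0.064) * 100
= 93.6%


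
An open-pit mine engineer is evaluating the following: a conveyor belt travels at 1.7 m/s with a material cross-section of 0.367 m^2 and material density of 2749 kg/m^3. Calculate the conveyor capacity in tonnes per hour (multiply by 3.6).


6174.364 t/h

Volumetric flow = speed * area
= 1.7 * 0.367 = 0.6239 m^3/s
Mass flow = volumetric * density
= 0.6239 * 2749 = 1715.1011 kg/s
Convert to t/h: multiply by 3.6
Capacity = 1715.1011 * 3.6
= 6174.364 t/h


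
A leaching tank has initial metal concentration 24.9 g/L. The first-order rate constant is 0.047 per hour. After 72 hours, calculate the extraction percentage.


96.6088%

Compute the exponent:
-k * t = -0.047 * 72 = -3.384
Remaining concentration:
C = 24.9 * exp(-3.384)
= 24.9 * 0.03391153693
= 0.8443972696 g/L
Extracted = 24.9 - 0.8443972696 = 24.05560273 g/L
Extraction % = 24.05560273 / 24.9 * 100
= 96.6088%


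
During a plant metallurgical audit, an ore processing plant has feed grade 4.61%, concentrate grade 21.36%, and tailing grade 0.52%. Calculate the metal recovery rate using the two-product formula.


90.9339%

Using the two-product formula:
R = 100 * c * (f - t) / (f * (c - t))
Numerator = 100 * 21.36 * (4.61 - 0.52)
= 100 * 21.36 * 4.09
= 8736.24
Denominator = 4.61 * (21.36 - 0.52)
= 4.61 * 20.84
= 96.0724
R = 8736.24 / 96.0724
= 90.9339%


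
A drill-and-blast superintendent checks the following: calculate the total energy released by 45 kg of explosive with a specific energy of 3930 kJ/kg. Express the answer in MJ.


176.85 MJ

Energy = mass * specific_energy / 1000
= 45 * 3930 / 1000
= 176850 / 1000
= 176.85 MJ


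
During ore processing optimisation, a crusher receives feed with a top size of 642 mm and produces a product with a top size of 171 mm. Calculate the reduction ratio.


3.7544

Reduction ratio = feed size / product size
= 642 / 171
= 3.7544


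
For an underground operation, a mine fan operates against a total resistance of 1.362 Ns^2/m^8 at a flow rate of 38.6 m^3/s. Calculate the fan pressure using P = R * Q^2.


Compute Q^2:
Q^2 = 38.6^2 = 1489.96
Compute pressure:
P = R * Q^2 = 1.362 * 1489.96
= 2029.3255 Pa

2029.3255 Pa


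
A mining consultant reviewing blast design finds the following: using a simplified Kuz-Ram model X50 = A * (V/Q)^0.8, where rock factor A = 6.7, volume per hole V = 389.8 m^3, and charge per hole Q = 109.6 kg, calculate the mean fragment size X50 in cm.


18.4884 cm

Compute V/Q:
V/Q = 389.8 / 109.6 = 3.556569343
Raise to the power 0.8:
(V/Q)^0.8 = 3.556569343^0.8 = 2.759465855
Multiply by A:
X50 = 6.7 * 2.759465855
= 18.4884 cm


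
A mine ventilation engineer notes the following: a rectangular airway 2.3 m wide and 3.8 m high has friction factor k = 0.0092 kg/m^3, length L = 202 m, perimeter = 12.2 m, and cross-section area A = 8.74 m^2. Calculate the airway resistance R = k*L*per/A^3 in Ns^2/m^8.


Compute the numerator:
k * L * per = 0.0092 * 202 * 12.2
= 22.67248
Compute the denominator:
A^3 = 8.74^3 = 667.627624
Resistance:
R = 22.67248 / 667.627624
= 0.034 Ns^2/m^8

0.034 Ns^2/m^8


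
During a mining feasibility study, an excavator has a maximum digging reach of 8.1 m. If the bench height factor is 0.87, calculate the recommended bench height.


7.047 m

Bench height = reach * factor
= 8.1 * 0.87
= 7.047 m


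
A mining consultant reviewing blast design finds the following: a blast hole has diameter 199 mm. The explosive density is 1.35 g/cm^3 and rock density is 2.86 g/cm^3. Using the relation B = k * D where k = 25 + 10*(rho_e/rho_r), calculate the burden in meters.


First, compute k:
rho_e / rho_r = 1.35 / 2.86 = 0.472027972
k = 25 + 10 * 0.472027972 = 29.72027972
Then, compute burden:
B = k * D / 1000 = 29.72027972 * 199 / 1000
= 5914.335664 / 1000
= 5.9143 m

5.9143 m


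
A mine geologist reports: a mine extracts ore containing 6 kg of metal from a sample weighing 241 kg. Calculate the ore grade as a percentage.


Ore grade = (metal mass / ore mass) * 100
= (6 / 241) * 100
= 0.02489626556 * 100
= 2.4896%

2.4896%


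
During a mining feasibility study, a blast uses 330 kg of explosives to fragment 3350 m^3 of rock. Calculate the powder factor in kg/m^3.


0.0985 kg/m^3

Powder factor = explosive mass / rock volume
= 330 / 3350
= 0.0985 kg/m^3


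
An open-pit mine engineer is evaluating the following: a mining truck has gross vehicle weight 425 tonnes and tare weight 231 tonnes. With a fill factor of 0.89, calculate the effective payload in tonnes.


Maximum payload = gross - tare
= 425 - 231 = 194 tonnes
Effective payload = max payload * fill factor
= 194 * 0.89
= 172.66 tonnes

172.66 tonnes


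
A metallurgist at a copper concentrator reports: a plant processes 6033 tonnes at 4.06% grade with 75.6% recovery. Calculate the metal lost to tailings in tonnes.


59.7653 tonnes

Total metal in feed:
= 6033 * 4.06 / 100 = 244.9398 tonnes
Metal recovered:
= 244.9398 * 75.6 / 100 = 185.1744888 tonnes
Metal lost to tailings:
= 244.9398 - 185.1744888
= 59.7653 tonnes


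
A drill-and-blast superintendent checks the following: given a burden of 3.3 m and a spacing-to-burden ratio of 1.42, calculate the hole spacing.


4.686 m

Spacing = burden * ratio
= 3.3 * 1.42
= 4.686 m


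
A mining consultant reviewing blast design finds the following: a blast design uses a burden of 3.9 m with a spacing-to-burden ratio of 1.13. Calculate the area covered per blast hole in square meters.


17.1873 m^2

First, find the spacing:
Spacing = burden * ratio = 3.9 * 1.13
= 4.407 m
Then, calculate the area:
Area = burden * spacing = 3.9 * 4.407
= 17.1873 m^2


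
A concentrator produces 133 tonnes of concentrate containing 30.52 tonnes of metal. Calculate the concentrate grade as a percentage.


22.9474%

Grade = (metal in concentrate / concentrate mass) * 100
= (30.52 / 133) * 100
= 0.2294736842 * 100
= 22.9474%


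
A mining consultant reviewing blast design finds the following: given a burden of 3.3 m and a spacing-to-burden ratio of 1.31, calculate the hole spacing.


4.323 m

Spacing = burden * ratio
= 3.3 * 1.31
= 4.323 m


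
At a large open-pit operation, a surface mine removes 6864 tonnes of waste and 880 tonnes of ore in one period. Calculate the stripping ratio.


Stripping ratio = waste tonnage / ore tonnage
= 6864 / 880
= 7.8

7.8


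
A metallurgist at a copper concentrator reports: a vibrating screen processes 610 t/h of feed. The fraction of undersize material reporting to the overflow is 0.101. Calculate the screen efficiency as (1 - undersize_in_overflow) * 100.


Screen efficiency = (1 - fraction of undersize in overflow) * 100
= (1 - 0.101) * 100
= 0.899 * 100
= 89.9%

89.9%


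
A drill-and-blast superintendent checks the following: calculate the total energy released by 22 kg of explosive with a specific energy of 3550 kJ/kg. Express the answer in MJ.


78.1 MJ

Energy = mass * specific_energy / 1000
= 22 * 3550 / 1000
= 78100 / 1000
= 78.1 MJ


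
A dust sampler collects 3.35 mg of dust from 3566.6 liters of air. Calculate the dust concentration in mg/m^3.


0.9393 mg/m^3

Convert liters to m^3: 1 m^3 = 1000 L
Concentration = mass / volume * 1000
= 3.35 / 3566.6 * 1000
= 0.0009392698929 * 1000
= 0.9393 mg/m^3


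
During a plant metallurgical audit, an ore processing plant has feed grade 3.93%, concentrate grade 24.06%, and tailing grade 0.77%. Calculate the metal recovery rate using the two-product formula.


Using the two-product formula:
R = 100 * c * (f - t) / (f * (c - t))
Numerator = 100 * 24.06 * (3.93 - 0.77)
= 100 * 24.06 * 3.16
= 7602.96
Denominator = 3.93 * (24.06 - 0.77)
= 3.93 * 23.29
= 91.5297
R = 7602.96 / 91.5297
= 83.0655%

83.0655%


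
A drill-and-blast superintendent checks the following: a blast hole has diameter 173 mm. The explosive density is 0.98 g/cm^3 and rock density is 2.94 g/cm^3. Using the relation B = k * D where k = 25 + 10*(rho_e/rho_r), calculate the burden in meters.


4.9017 m

First, compute k:
rho_e / rho_r = 0.98 / 2.94 = 0.3333333333
k = 25 + 10 * 0.3333333333 = 28.33333333
Then, compute burden:
B = k * D / 1000 = 28.33333333 * 173 / 1000
= 4901.666667 / 1000
= 4.9017 m


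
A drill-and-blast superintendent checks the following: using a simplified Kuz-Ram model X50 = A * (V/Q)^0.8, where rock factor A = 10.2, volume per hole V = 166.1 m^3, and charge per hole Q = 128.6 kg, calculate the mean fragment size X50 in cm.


Compute V/Q:
V/Q = 166.1 / 128.6 = 1.291601866
Raise to the power 0.8:
(V/Q)^0.8 = 1.291601866^0.8 = 1.227164918
Multiply by A:
X50 = 10.2 * 1.227164918
= 12.5171 cm

12.5171 cm


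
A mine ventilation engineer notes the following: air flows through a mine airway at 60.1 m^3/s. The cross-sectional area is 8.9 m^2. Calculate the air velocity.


Velocity = flow rate / cross-sectional area
= 60.1 / 8.9
= 6.7528 m/s

6.7528 m/s


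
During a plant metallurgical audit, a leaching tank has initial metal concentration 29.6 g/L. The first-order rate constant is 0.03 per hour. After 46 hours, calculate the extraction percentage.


Compute the exponent:
-k * t = -0.03 * 46 = -1.38
Remaining concentration:
C = 29.6 * exp(-1.38)
= 29.6 * 0.2515785531
= 7.446725171 g/L
Extracted = 29.6 - 7.446725171 = 22.15327483 g/L
Extraction % = 22.15327483 / 29.6 * 100
= 74.8421%

74.8421%


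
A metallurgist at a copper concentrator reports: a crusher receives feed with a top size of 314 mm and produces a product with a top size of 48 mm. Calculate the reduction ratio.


6.5417

Reduction ratio = feed size / product size
= 314 / 48
= 6.5417


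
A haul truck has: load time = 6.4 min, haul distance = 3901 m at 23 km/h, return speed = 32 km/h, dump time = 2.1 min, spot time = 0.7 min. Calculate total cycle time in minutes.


Convert haul speed to m/min: 23 * 1000/60 = 383.3333333 m/min
Haul time = 3901 / 383.3333333 = 10.17652174 min
Convert return speed to m/min: 32 * 1000/60 = 533.3333333 m/min
Return time = 3901 / 533.3333333 = 7.314375 min
Total cycle time:
= 6.4 + 10.17652174 + 2.1 + 7.314375 + 0.7
= 26.6909 min

26.6909 min


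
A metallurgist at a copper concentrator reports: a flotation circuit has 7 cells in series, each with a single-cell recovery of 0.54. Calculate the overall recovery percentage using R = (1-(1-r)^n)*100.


Complement of single-cell recovery:
1 - r = 1 - 0.54 = 0.46
Raise to power n:
(1 - r)^7 = 0.46^7 = 0.004358176572
Overall recovery:
R = (1 - 0.004358176572) * 100
= 99.5642%

99.5642%


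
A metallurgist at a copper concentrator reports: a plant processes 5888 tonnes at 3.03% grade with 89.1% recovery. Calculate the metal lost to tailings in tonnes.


Total metal in feed:
= 5888 * 3.03 / 100 = 178.4064 tonnes
Metal recovered:
= 178.4064 * 89.1 / 100 = 158.9601024 tonnes
Metal lost to tailings:
= 178.4064 - 158.9601024
= 19.4463 tonnes

19.4463 tonnes


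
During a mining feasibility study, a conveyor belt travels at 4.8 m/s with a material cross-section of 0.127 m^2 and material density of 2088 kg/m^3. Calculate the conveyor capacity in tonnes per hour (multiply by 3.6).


Volumetric flow = speed * area
= 4.8 * 0.127 = 0.6096 m^3/s
Mass flow = volumetric * density
= 0.6096 * 2088 = 1272.8448 kg/s
Convert to t/h: multiply by 3.6
Capacity = 1272.8448 * 3.6
= 4582.2413 t/h

4582.2413 t/h


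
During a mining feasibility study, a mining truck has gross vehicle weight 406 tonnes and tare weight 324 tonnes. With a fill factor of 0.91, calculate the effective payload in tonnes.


74.62 tonnes

Maximum payload = gross - tare
= 406 - 324 = 82 tonnes
Effective payload = max payload * fill factor
= 82 * 0.91
= 74.62 tonnes


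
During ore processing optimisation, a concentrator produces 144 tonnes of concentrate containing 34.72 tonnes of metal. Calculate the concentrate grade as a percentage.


24.1111%

Grade = (metal in concentrate / concentrate mass) * 100
= (34.72 / 144) * 100
= 0.2411111111 * 100
= 24.1111%


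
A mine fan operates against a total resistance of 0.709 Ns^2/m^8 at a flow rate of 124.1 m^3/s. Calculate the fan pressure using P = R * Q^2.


Compute Q^2:
Q^2 = 124.1^2 = 15400.81
Compute pressure:
P = R * Q^2 = 0.709 * 15400.81
= 10919.1743 Pa

10919.1743 Pa


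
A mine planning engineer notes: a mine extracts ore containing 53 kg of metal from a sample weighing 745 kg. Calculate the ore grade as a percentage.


Ore grade = (metal mass / ore mass) * 100
= (53 / 745) * 100
= 0.0711409396 * 100
= 7.1141%

7.1141%


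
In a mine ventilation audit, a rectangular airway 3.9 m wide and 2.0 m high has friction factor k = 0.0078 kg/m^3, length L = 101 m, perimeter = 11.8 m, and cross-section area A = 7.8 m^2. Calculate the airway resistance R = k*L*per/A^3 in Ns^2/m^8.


Compute the numerator:
k * L * per = 0.0078 * 101 * 11.8
= 9.29604
Compute the denominator:
A^3 = 7.8^3 = 474.552
Resistance:
R = 9.29604 / 474.552
= 0.0196 Ns^2/m^8

0.0196 Ns^2/m^8


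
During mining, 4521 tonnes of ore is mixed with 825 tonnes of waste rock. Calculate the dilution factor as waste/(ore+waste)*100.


Total material = ore + waste
= 4521 + 825 = 5346 tonnes
Dilution = waste / total * 100
= 825 / 5346 * 100
= 0.1543209877 * 100
= 15.4321%

15.4321%


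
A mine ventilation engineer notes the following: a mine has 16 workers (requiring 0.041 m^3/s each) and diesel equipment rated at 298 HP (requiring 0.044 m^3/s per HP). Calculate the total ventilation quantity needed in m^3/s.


Airflow for workers:
Q_people = 16 * 0.041 = 0.656 m^3/s
Airflow for diesel equipment:
Q_diesel = 298 * 0.044 = 13.112 m^3/s
Total ventilation:
Q_total = 0.656 + 13.112
= 13.768 m^3/s

13.768 m^3/s


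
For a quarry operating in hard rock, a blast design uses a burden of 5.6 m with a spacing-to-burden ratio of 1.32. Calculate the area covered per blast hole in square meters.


41.3952 m^2

First, find the spacing:
Spacing = burden * ratio = 5.6 * 1.32
= 7.392 m
Then, calculate the area:
Area = burden * spacing = 5.6 * 7.392
= 41.3952 m^2
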